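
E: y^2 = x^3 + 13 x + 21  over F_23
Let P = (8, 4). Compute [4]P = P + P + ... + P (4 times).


k = 4 = 100_2 (binary, LSB first: 001)
Double-and-add from P = (8, 4):
  bit 0 = 0: acc unchanged = O
  bit 1 = 0: acc unchanged = O
  bit 2 = 1: acc = O + (15, 16) = (15, 16)

4P = (15, 16)


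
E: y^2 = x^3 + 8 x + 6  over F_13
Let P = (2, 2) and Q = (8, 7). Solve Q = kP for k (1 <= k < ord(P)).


Enumerate multiples of P until we hit Q = (8, 7):
  1P = (2, 2)
  2P = (8, 7)
Match found at i = 2.

k = 2


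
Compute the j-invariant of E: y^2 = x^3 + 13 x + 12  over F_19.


Delta = -16(4 a^3 + 27 b^2) mod 19 = 9
-1728 * (4 a)^3 = -1728 * (4*13)^3 mod 19 = 8
j = 8 * 9^(-1) mod 19 = 3

j = 3 (mod 19)


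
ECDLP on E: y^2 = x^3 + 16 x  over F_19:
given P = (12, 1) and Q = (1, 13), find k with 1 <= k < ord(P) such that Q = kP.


Enumerate multiples of P until we hit Q = (1, 13):
  1P = (12, 1)
  2P = (11, 14)
  3P = (13, 12)
  4P = (1, 6)
  5P = (15, 9)
  6P = (16, 1)
  7P = (10, 18)
  8P = (17, 13)
  9P = (14, 17)
  10P = (0, 0)
  11P = (14, 2)
  12P = (17, 6)
  13P = (10, 1)
  14P = (16, 18)
  15P = (15, 10)
  16P = (1, 13)
Match found at i = 16.

k = 16


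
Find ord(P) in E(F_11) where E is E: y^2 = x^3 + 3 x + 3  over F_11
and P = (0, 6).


Compute successive multiples of P until we hit O:
  1P = (0, 6)
  2P = (9, 0)
  3P = (0, 5)
  4P = O

ord(P) = 4


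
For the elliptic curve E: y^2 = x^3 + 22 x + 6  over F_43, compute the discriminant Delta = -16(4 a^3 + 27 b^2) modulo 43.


4 a^3 + 27 b^2 = 4*22^3 + 27*6^2 = 42592 + 972 = 43564
Delta = -16 * (43564) = -697024
Delta mod 43 = 6

Delta = 6 (mod 43)


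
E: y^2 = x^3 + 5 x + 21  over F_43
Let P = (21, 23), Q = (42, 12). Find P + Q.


P != Q, so use the chord formula.
s = (y2 - y1) / (x2 - x1) = (32) / (21) mod 43 = 22
x3 = s^2 - x1 - x2 mod 43 = 22^2 - 21 - 42 = 34
y3 = s (x1 - x3) - y1 mod 43 = 22 * (21 - 34) - 23 = 35

P + Q = (34, 35)


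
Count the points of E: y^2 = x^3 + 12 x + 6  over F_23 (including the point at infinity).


For each x in F_23, count y with y^2 = x^3 + 12 x + 6 mod 23:
  x = 0: RHS = 6, y in [11, 12]  -> 2 point(s)
  x = 3: RHS = 0, y in [0]  -> 1 point(s)
  x = 4: RHS = 3, y in [7, 16]  -> 2 point(s)
  x = 6: RHS = 18, y in [8, 15]  -> 2 point(s)
  x = 8: RHS = 16, y in [4, 19]  -> 2 point(s)
  x = 13: RHS = 13, y in [6, 17]  -> 2 point(s)
  x = 16: RHS = 16, y in [4, 19]  -> 2 point(s)
  x = 19: RHS = 9, y in [3, 20]  -> 2 point(s)
  x = 20: RHS = 12, y in [9, 14]  -> 2 point(s)
  x = 22: RHS = 16, y in [4, 19]  -> 2 point(s)
Affine points: 19. Add the point at infinity: total = 20.

#E(F_23) = 20


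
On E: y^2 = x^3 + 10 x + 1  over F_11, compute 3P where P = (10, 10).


k = 3 = 11_2 (binary, LSB first: 11)
Double-and-add from P = (10, 10):
  bit 0 = 1: acc = O + (10, 10) = (10, 10)
  bit 1 = 1: acc = (10, 10) + (3, 5) = (3, 6)

3P = (3, 6)


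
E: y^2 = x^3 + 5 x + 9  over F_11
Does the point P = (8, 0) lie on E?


Check whether y^2 = x^3 + 5 x + 9 (mod 11) for (x, y) = (8, 0).
LHS: y^2 = 0^2 mod 11 = 0
RHS: x^3 + 5 x + 9 = 8^3 + 5*8 + 9 mod 11 = 0
LHS = RHS

Yes, on the curve


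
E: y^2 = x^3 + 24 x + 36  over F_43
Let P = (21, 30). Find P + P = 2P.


Doubling: s = (3 x1^2 + a) / (2 y1)
s = (3*21^2 + 24) / (2*30) mod 43 = 16
x3 = s^2 - 2 x1 mod 43 = 16^2 - 2*21 = 42
y3 = s (x1 - x3) - y1 mod 43 = 16 * (21 - 42) - 30 = 21

2P = (42, 21)


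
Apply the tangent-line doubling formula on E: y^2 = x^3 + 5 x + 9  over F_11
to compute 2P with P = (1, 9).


Doubling: s = (3 x1^2 + a) / (2 y1)
s = (3*1^2 + 5) / (2*9) mod 11 = 9
x3 = s^2 - 2 x1 mod 11 = 9^2 - 2*1 = 2
y3 = s (x1 - x3) - y1 mod 11 = 9 * (1 - 2) - 9 = 4

2P = (2, 4)


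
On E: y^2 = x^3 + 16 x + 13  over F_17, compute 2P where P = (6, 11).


k = 2 = 10_2 (binary, LSB first: 01)
Double-and-add from P = (6, 11):
  bit 0 = 0: acc unchanged = O
  bit 1 = 1: acc = O + (6, 6) = (6, 6)

2P = (6, 6)


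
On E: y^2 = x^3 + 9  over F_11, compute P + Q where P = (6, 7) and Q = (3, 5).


P != Q, so use the chord formula.
s = (y2 - y1) / (x2 - x1) = (9) / (8) mod 11 = 8
x3 = s^2 - x1 - x2 mod 11 = 8^2 - 6 - 3 = 0
y3 = s (x1 - x3) - y1 mod 11 = 8 * (6 - 0) - 7 = 8

P + Q = (0, 8)


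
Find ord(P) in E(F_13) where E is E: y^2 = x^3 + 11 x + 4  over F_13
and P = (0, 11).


Compute successive multiples of P until we hit O:
  1P = (0, 11)
  2P = (10, 10)
  3P = (6, 0)
  4P = (10, 3)
  5P = (0, 2)
  6P = O

ord(P) = 6


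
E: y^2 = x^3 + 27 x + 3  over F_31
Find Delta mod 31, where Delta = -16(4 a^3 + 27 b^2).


4 a^3 + 27 b^2 = 4*27^3 + 27*3^2 = 78732 + 243 = 78975
Delta = -16 * (78975) = -1263600
Delta mod 31 = 22

Delta = 22 (mod 31)


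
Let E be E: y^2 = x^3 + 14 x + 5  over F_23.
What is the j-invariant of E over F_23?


Delta = -16(4 a^3 + 27 b^2) mod 23 = 22
-1728 * (4 a)^3 = -1728 * (4*14)^3 mod 23 = 13
j = 13 * 22^(-1) mod 23 = 10

j = 10 (mod 23)


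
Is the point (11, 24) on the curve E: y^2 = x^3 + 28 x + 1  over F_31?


Check whether y^2 = x^3 + 28 x + 1 (mod 31) for (x, y) = (11, 24).
LHS: y^2 = 24^2 mod 31 = 18
RHS: x^3 + 28 x + 1 = 11^3 + 28*11 + 1 mod 31 = 28
LHS != RHS

No, not on the curve


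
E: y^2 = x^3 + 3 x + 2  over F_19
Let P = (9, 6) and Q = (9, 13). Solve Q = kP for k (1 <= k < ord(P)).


Enumerate multiples of P until we hit Q = (9, 13):
  1P = (9, 6)
  2P = (8, 5)
  3P = (3, 0)
  4P = (8, 14)
  5P = (9, 13)
Match found at i = 5.

k = 5


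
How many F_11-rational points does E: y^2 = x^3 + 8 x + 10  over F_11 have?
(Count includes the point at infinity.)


For each x in F_11, count y with y^2 = x^3 + 8 x + 10 mod 11:
  x = 2: RHS = 1, y in [1, 10]  -> 2 point(s)
  x = 8: RHS = 3, y in [5, 6]  -> 2 point(s)
  x = 10: RHS = 1, y in [1, 10]  -> 2 point(s)
Affine points: 6. Add the point at infinity: total = 7.

#E(F_11) = 7


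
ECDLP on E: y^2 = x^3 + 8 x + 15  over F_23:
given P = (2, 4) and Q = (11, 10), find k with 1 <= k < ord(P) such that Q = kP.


Enumerate multiples of P until we hit Q = (11, 10):
  1P = (2, 4)
  2P = (8, 4)
  3P = (13, 19)
  4P = (11, 13)
  5P = (11, 10)
Match found at i = 5.

k = 5


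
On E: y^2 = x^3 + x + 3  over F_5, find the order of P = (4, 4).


Compute successive multiples of P until we hit O:
  1P = (4, 4)
  2P = (1, 0)
  3P = (4, 1)
  4P = O

ord(P) = 4


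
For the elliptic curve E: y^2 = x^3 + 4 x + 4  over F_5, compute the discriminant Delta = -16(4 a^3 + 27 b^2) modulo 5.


4 a^3 + 27 b^2 = 4*4^3 + 27*4^2 = 256 + 432 = 688
Delta = -16 * (688) = -11008
Delta mod 5 = 2

Delta = 2 (mod 5)


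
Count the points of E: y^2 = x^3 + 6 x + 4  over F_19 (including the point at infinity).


For each x in F_19, count y with y^2 = x^3 + 6 x + 4 mod 19:
  x = 0: RHS = 4, y in [2, 17]  -> 2 point(s)
  x = 1: RHS = 11, y in [7, 12]  -> 2 point(s)
  x = 2: RHS = 5, y in [9, 10]  -> 2 point(s)
  x = 3: RHS = 11, y in [7, 12]  -> 2 point(s)
  x = 4: RHS = 16, y in [4, 15]  -> 2 point(s)
  x = 5: RHS = 7, y in [8, 11]  -> 2 point(s)
  x = 6: RHS = 9, y in [3, 16]  -> 2 point(s)
  x = 7: RHS = 9, y in [3, 16]  -> 2 point(s)
  x = 10: RHS = 0, y in [0]  -> 1 point(s)
  x = 14: RHS = 1, y in [1, 18]  -> 2 point(s)
  x = 15: RHS = 11, y in [7, 12]  -> 2 point(s)
  x = 16: RHS = 16, y in [4, 15]  -> 2 point(s)
  x = 18: RHS = 16, y in [4, 15]  -> 2 point(s)
Affine points: 25. Add the point at infinity: total = 26.

#E(F_19) = 26


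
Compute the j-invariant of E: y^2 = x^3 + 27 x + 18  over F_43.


Delta = -16(4 a^3 + 27 b^2) mod 43 = 13
-1728 * (4 a)^3 = -1728 * (4*27)^3 mod 43 = 42
j = 42 * 13^(-1) mod 43 = 33

j = 33 (mod 43)


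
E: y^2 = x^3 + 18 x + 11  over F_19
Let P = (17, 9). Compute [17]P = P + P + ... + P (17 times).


k = 17 = 10001_2 (binary, LSB first: 10001)
Double-and-add from P = (17, 9):
  bit 0 = 1: acc = O + (17, 9) = (17, 9)
  bit 1 = 0: acc unchanged = (17, 9)
  bit 2 = 0: acc unchanged = (17, 9)
  bit 3 = 0: acc unchanged = (17, 9)
  bit 4 = 1: acc = (17, 9) + (3, 15) = (5, 13)

17P = (5, 13)


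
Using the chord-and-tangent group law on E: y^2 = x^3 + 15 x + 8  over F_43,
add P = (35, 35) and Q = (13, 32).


P != Q, so use the chord formula.
s = (y2 - y1) / (x2 - x1) = (40) / (21) mod 43 = 6
x3 = s^2 - x1 - x2 mod 43 = 6^2 - 35 - 13 = 31
y3 = s (x1 - x3) - y1 mod 43 = 6 * (35 - 31) - 35 = 32

P + Q = (31, 32)


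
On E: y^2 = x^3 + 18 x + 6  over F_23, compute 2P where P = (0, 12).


Doubling: s = (3 x1^2 + a) / (2 y1)
s = (3*0^2 + 18) / (2*12) mod 23 = 18
x3 = s^2 - 2 x1 mod 23 = 18^2 - 2*0 = 2
y3 = s (x1 - x3) - y1 mod 23 = 18 * (0 - 2) - 12 = 21

2P = (2, 21)


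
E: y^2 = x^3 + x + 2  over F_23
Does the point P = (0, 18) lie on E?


Check whether y^2 = x^3 + 1 x + 2 (mod 23) for (x, y) = (0, 18).
LHS: y^2 = 18^2 mod 23 = 2
RHS: x^3 + 1 x + 2 = 0^3 + 1*0 + 2 mod 23 = 2
LHS = RHS

Yes, on the curve


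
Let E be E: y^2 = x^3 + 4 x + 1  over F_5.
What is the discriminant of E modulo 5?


4 a^3 + 27 b^2 = 4*4^3 + 27*1^2 = 256 + 27 = 283
Delta = -16 * (283) = -4528
Delta mod 5 = 2

Delta = 2 (mod 5)


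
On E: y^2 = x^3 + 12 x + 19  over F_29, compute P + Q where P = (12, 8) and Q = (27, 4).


P != Q, so use the chord formula.
s = (y2 - y1) / (x2 - x1) = (25) / (15) mod 29 = 21
x3 = s^2 - x1 - x2 mod 29 = 21^2 - 12 - 27 = 25
y3 = s (x1 - x3) - y1 mod 29 = 21 * (12 - 25) - 8 = 9

P + Q = (25, 9)


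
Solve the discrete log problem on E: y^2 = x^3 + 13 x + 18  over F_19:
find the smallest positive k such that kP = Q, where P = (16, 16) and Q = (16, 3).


Enumerate multiples of P until we hit Q = (16, 3):
  1P = (16, 16)
  2P = (4, 18)
  3P = (8, 8)
  4P = (15, 4)
  5P = (18, 17)
  6P = (9, 16)
  7P = (13, 3)
  8P = (13, 16)
  9P = (9, 3)
  10P = (18, 2)
  11P = (15, 15)
  12P = (8, 11)
  13P = (4, 1)
  14P = (16, 3)
Match found at i = 14.

k = 14


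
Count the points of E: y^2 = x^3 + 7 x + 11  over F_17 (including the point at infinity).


For each x in F_17, count y with y^2 = x^3 + 7 x + 11 mod 17:
  x = 1: RHS = 2, y in [6, 11]  -> 2 point(s)
  x = 2: RHS = 16, y in [4, 13]  -> 2 point(s)
  x = 3: RHS = 8, y in [5, 12]  -> 2 point(s)
  x = 4: RHS = 1, y in [1, 16]  -> 2 point(s)
  x = 5: RHS = 1, y in [1, 16]  -> 2 point(s)
  x = 8: RHS = 1, y in [1, 16]  -> 2 point(s)
  x = 9: RHS = 4, y in [2, 15]  -> 2 point(s)
  x = 11: RHS = 8, y in [5, 12]  -> 2 point(s)
  x = 12: RHS = 4, y in [2, 15]  -> 2 point(s)
  x = 13: RHS = 4, y in [2, 15]  -> 2 point(s)
Affine points: 20. Add the point at infinity: total = 21.

#E(F_17) = 21


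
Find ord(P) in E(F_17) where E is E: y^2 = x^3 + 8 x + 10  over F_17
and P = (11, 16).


Compute successive multiples of P until we hit O:
  1P = (11, 16)
  2P = (10, 11)
  3P = (4, 2)
  4P = (6, 11)
  5P = (1, 11)
  6P = (1, 6)
  7P = (6, 6)
  8P = (4, 15)
  ... (continuing to 11P)
  11P = O

ord(P) = 11


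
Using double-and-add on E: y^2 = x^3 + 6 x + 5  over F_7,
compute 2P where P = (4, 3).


k = 2 = 10_2 (binary, LSB first: 01)
Double-and-add from P = (4, 3):
  bit 0 = 0: acc unchanged = O
  bit 1 = 1: acc = O + (3, 6) = (3, 6)

2P = (3, 6)


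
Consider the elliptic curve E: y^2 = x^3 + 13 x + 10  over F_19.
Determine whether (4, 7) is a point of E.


Check whether y^2 = x^3 + 13 x + 10 (mod 19) for (x, y) = (4, 7).
LHS: y^2 = 7^2 mod 19 = 11
RHS: x^3 + 13 x + 10 = 4^3 + 13*4 + 10 mod 19 = 12
LHS != RHS

No, not on the curve


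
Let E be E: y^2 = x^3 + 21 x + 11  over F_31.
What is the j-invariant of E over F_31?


Delta = -16(4 a^3 + 27 b^2) mod 31 = 10
-1728 * (4 a)^3 = -1728 * (4*21)^3 mod 31 = 27
j = 27 * 10^(-1) mod 31 = 12

j = 12 (mod 31)


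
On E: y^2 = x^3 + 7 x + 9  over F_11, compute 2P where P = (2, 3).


Doubling: s = (3 x1^2 + a) / (2 y1)
s = (3*2^2 + 7) / (2*3) mod 11 = 5
x3 = s^2 - 2 x1 mod 11 = 5^2 - 2*2 = 10
y3 = s (x1 - x3) - y1 mod 11 = 5 * (2 - 10) - 3 = 1

2P = (10, 1)


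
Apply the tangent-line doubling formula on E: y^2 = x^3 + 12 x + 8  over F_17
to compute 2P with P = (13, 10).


Doubling: s = (3 x1^2 + a) / (2 y1)
s = (3*13^2 + 12) / (2*10) mod 17 = 3
x3 = s^2 - 2 x1 mod 17 = 3^2 - 2*13 = 0
y3 = s (x1 - x3) - y1 mod 17 = 3 * (13 - 0) - 10 = 12

2P = (0, 12)


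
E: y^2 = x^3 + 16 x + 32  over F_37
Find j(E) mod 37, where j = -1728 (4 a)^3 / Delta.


Delta = -16(4 a^3 + 27 b^2) mod 37 = 5
-1728 * (4 a)^3 = -1728 * (4*16)^3 mod 37 = 26
j = 26 * 5^(-1) mod 37 = 20

j = 20 (mod 37)


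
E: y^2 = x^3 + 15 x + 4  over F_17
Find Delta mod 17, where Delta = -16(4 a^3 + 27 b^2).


4 a^3 + 27 b^2 = 4*15^3 + 27*4^2 = 13500 + 432 = 13932
Delta = -16 * (13932) = -222912
Delta mod 17 = 9

Delta = 9 (mod 17)


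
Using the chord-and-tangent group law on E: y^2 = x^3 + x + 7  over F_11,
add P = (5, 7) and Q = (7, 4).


P != Q, so use the chord formula.
s = (y2 - y1) / (x2 - x1) = (8) / (2) mod 11 = 4
x3 = s^2 - x1 - x2 mod 11 = 4^2 - 5 - 7 = 4
y3 = s (x1 - x3) - y1 mod 11 = 4 * (5 - 4) - 7 = 8

P + Q = (4, 8)


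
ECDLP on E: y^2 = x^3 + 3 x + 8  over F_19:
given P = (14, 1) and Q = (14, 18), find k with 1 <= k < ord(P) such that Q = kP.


Enumerate multiples of P until we hit Q = (14, 18):
  1P = (14, 1)
  2P = (11, 2)
  3P = (11, 17)
  4P = (14, 18)
Match found at i = 4.

k = 4


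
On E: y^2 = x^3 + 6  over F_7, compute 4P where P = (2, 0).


k = 4 = 100_2 (binary, LSB first: 001)
Double-and-add from P = (2, 0):
  bit 0 = 0: acc unchanged = O
  bit 1 = 0: acc unchanged = O
  bit 2 = 1: acc = O + O = O

4P = O


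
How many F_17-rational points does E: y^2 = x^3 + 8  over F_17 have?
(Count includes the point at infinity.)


For each x in F_17, count y with y^2 = x^3 + 0 x + 8 mod 17:
  x = 0: RHS = 8, y in [5, 12]  -> 2 point(s)
  x = 1: RHS = 9, y in [3, 14]  -> 2 point(s)
  x = 2: RHS = 16, y in [4, 13]  -> 2 point(s)
  x = 3: RHS = 1, y in [1, 16]  -> 2 point(s)
  x = 4: RHS = 4, y in [2, 15]  -> 2 point(s)
  x = 11: RHS = 13, y in [8, 9]  -> 2 point(s)
  x = 12: RHS = 2, y in [6, 11]  -> 2 point(s)
  x = 14: RHS = 15, y in [7, 10]  -> 2 point(s)
  x = 15: RHS = 0, y in [0]  -> 1 point(s)
Affine points: 17. Add the point at infinity: total = 18.

#E(F_17) = 18


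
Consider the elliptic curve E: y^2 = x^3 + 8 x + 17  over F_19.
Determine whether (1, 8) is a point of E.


Check whether y^2 = x^3 + 8 x + 17 (mod 19) for (x, y) = (1, 8).
LHS: y^2 = 8^2 mod 19 = 7
RHS: x^3 + 8 x + 17 = 1^3 + 8*1 + 17 mod 19 = 7
LHS = RHS

Yes, on the curve


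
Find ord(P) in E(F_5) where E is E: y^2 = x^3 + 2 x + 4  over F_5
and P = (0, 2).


Compute successive multiples of P until we hit O:
  1P = (0, 2)
  2P = (4, 1)
  3P = (2, 1)
  4P = (2, 4)
  5P = (4, 4)
  6P = (0, 3)
  7P = O

ord(P) = 7


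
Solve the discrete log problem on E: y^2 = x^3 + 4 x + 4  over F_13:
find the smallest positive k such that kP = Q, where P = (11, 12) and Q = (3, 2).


Enumerate multiples of P until we hit Q = (3, 2):
  1P = (11, 12)
  2P = (3, 2)
Match found at i = 2.

k = 2


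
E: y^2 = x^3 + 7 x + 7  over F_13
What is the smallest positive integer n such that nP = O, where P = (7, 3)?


Compute successive multiples of P until we hit O:
  1P = (7, 3)
  2P = (2, 4)
  3P = (3, 4)
  4P = (12, 8)
  5P = (8, 9)
  6P = (8, 4)
  7P = (12, 5)
  8P = (3, 9)
  ... (continuing to 11P)
  11P = O

ord(P) = 11


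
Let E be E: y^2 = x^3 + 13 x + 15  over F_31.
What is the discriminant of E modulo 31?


4 a^3 + 27 b^2 = 4*13^3 + 27*15^2 = 8788 + 6075 = 14863
Delta = -16 * (14863) = -237808
Delta mod 31 = 24

Delta = 24 (mod 31)


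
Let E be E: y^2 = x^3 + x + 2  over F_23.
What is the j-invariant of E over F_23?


Delta = -16(4 a^3 + 27 b^2) mod 23 = 2
-1728 * (4 a)^3 = -1728 * (4*1)^3 mod 23 = 15
j = 15 * 2^(-1) mod 23 = 19

j = 19 (mod 23)


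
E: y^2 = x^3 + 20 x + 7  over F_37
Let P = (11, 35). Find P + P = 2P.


Doubling: s = (3 x1^2 + a) / (2 y1)
s = (3*11^2 + 20) / (2*35) mod 37 = 6
x3 = s^2 - 2 x1 mod 37 = 6^2 - 2*11 = 14
y3 = s (x1 - x3) - y1 mod 37 = 6 * (11 - 14) - 35 = 21

2P = (14, 21)


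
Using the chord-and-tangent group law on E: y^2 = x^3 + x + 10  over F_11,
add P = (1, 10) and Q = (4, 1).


P != Q, so use the chord formula.
s = (y2 - y1) / (x2 - x1) = (2) / (3) mod 11 = 8
x3 = s^2 - x1 - x2 mod 11 = 8^2 - 1 - 4 = 4
y3 = s (x1 - x3) - y1 mod 11 = 8 * (1 - 4) - 10 = 10

P + Q = (4, 10)


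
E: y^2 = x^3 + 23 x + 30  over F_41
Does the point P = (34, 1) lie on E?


Check whether y^2 = x^3 + 23 x + 30 (mod 41) for (x, y) = (34, 1).
LHS: y^2 = 1^2 mod 41 = 1
RHS: x^3 + 23 x + 30 = 34^3 + 23*34 + 30 mod 41 = 18
LHS != RHS

No, not on the curve


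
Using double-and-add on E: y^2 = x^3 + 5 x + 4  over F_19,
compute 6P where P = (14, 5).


k = 6 = 110_2 (binary, LSB first: 011)
Double-and-add from P = (14, 5):
  bit 0 = 0: acc unchanged = O
  bit 1 = 1: acc = O + (17, 9) = (17, 9)
  bit 2 = 1: acc = (17, 9) + (8, 9) = (13, 10)

6P = (13, 10)


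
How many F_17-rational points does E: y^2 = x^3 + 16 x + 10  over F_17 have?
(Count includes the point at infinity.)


For each x in F_17, count y with y^2 = x^3 + 16 x + 10 mod 17:
  x = 2: RHS = 16, y in [4, 13]  -> 2 point(s)
  x = 3: RHS = 0, y in [0]  -> 1 point(s)
  x = 4: RHS = 2, y in [6, 11]  -> 2 point(s)
  x = 6: RHS = 16, y in [4, 13]  -> 2 point(s)
  x = 8: RHS = 4, y in [2, 15]  -> 2 point(s)
  x = 9: RHS = 16, y in [4, 13]  -> 2 point(s)
  x = 11: RHS = 4, y in [2, 15]  -> 2 point(s)
  x = 12: RHS = 9, y in [3, 14]  -> 2 point(s)
  x = 13: RHS = 1, y in [1, 16]  -> 2 point(s)
  x = 15: RHS = 4, y in [2, 15]  -> 2 point(s)
Affine points: 19. Add the point at infinity: total = 20.

#E(F_17) = 20


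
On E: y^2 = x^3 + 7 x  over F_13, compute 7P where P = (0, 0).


k = 7 = 111_2 (binary, LSB first: 111)
Double-and-add from P = (0, 0):
  bit 0 = 1: acc = O + (0, 0) = (0, 0)
  bit 1 = 1: acc = (0, 0) + O = (0, 0)
  bit 2 = 1: acc = (0, 0) + O = (0, 0)

7P = (0, 0)


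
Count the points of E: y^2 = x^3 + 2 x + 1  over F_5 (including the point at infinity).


For each x in F_5, count y with y^2 = x^3 + 2 x + 1 mod 5:
  x = 0: RHS = 1, y in [1, 4]  -> 2 point(s)
  x = 1: RHS = 4, y in [2, 3]  -> 2 point(s)
  x = 3: RHS = 4, y in [2, 3]  -> 2 point(s)
Affine points: 6. Add the point at infinity: total = 7.

#E(F_5) = 7


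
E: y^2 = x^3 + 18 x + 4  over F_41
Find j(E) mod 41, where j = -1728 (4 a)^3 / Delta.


Delta = -16(4 a^3 + 27 b^2) mod 41 = 33
-1728 * (4 a)^3 = -1728 * (4*18)^3 mod 41 = 14
j = 14 * 33^(-1) mod 41 = 29

j = 29 (mod 41)


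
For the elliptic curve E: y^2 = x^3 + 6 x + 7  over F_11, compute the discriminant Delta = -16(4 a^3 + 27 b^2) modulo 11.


4 a^3 + 27 b^2 = 4*6^3 + 27*7^2 = 864 + 1323 = 2187
Delta = -16 * (2187) = -34992
Delta mod 11 = 10

Delta = 10 (mod 11)


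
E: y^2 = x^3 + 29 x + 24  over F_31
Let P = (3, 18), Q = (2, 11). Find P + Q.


P != Q, so use the chord formula.
s = (y2 - y1) / (x2 - x1) = (24) / (30) mod 31 = 7
x3 = s^2 - x1 - x2 mod 31 = 7^2 - 3 - 2 = 13
y3 = s (x1 - x3) - y1 mod 31 = 7 * (3 - 13) - 18 = 5

P + Q = (13, 5)


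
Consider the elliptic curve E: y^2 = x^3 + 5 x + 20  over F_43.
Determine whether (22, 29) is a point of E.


Check whether y^2 = x^3 + 5 x + 20 (mod 43) for (x, y) = (22, 29).
LHS: y^2 = 29^2 mod 43 = 24
RHS: x^3 + 5 x + 20 = 22^3 + 5*22 + 20 mod 43 = 28
LHS != RHS

No, not on the curve


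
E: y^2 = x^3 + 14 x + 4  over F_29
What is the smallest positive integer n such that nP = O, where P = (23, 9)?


Compute successive multiples of P until we hit O:
  1P = (23, 9)
  2P = (25, 0)
  3P = (23, 20)
  4P = O

ord(P) = 4


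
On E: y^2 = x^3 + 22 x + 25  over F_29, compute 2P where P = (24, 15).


Doubling: s = (3 x1^2 + a) / (2 y1)
s = (3*24^2 + 22) / (2*15) mod 29 = 10
x3 = s^2 - 2 x1 mod 29 = 10^2 - 2*24 = 23
y3 = s (x1 - x3) - y1 mod 29 = 10 * (24 - 23) - 15 = 24

2P = (23, 24)


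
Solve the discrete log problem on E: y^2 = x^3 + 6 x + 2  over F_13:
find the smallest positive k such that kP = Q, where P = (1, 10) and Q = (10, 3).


Enumerate multiples of P until we hit Q = (10, 3):
  1P = (1, 10)
  2P = (10, 10)
  3P = (2, 3)
  4P = (7, 6)
  5P = (4, 5)
  6P = (5, 1)
  7P = (8, 9)
  8P = (8, 4)
  9P = (5, 12)
  10P = (4, 8)
  11P = (7, 7)
  12P = (2, 10)
  13P = (10, 3)
Match found at i = 13.

k = 13


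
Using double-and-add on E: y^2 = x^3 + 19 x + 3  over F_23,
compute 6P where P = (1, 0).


k = 6 = 110_2 (binary, LSB first: 011)
Double-and-add from P = (1, 0):
  bit 0 = 0: acc unchanged = O
  bit 1 = 1: acc = O + O = O
  bit 2 = 1: acc = O + O = O

6P = O


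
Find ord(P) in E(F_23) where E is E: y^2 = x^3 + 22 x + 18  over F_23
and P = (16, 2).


Compute successive multiples of P until we hit O:
  1P = (16, 2)
  2P = (18, 17)
  3P = (5, 0)
  4P = (18, 6)
  5P = (16, 21)
  6P = O

ord(P) = 6


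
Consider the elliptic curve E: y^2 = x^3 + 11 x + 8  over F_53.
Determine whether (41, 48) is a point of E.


Check whether y^2 = x^3 + 11 x + 8 (mod 53) for (x, y) = (41, 48).
LHS: y^2 = 48^2 mod 53 = 25
RHS: x^3 + 11 x + 8 = 41^3 + 11*41 + 8 mod 53 = 3
LHS != RHS

No, not on the curve


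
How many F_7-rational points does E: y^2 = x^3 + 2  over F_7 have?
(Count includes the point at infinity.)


For each x in F_7, count y with y^2 = x^3 + 0 x + 2 mod 7:
  x = 0: RHS = 2, y in [3, 4]  -> 2 point(s)
  x = 3: RHS = 1, y in [1, 6]  -> 2 point(s)
  x = 5: RHS = 1, y in [1, 6]  -> 2 point(s)
  x = 6: RHS = 1, y in [1, 6]  -> 2 point(s)
Affine points: 8. Add the point at infinity: total = 9.

#E(F_7) = 9


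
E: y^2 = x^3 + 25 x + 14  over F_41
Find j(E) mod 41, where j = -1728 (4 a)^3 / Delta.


Delta = -16(4 a^3 + 27 b^2) mod 41 = 24
-1728 * (4 a)^3 = -1728 * (4*25)^3 mod 41 = 22
j = 22 * 24^(-1) mod 41 = 18

j = 18 (mod 41)


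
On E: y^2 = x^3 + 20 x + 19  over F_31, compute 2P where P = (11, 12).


Doubling: s = (3 x1^2 + a) / (2 y1)
s = (3*11^2 + 20) / (2*12) mod 31 = 25
x3 = s^2 - 2 x1 mod 31 = 25^2 - 2*11 = 14
y3 = s (x1 - x3) - y1 mod 31 = 25 * (11 - 14) - 12 = 6

2P = (14, 6)


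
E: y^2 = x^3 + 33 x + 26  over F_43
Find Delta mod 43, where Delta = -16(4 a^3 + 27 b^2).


4 a^3 + 27 b^2 = 4*33^3 + 27*26^2 = 143748 + 18252 = 162000
Delta = -16 * (162000) = -2592000
Delta mod 43 = 40

Delta = 40 (mod 43)


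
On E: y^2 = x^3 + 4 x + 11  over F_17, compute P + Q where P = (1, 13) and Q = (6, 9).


P != Q, so use the chord formula.
s = (y2 - y1) / (x2 - x1) = (13) / (5) mod 17 = 6
x3 = s^2 - x1 - x2 mod 17 = 6^2 - 1 - 6 = 12
y3 = s (x1 - x3) - y1 mod 17 = 6 * (1 - 12) - 13 = 6

P + Q = (12, 6)


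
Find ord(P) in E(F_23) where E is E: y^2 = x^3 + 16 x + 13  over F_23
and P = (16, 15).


Compute successive multiples of P until we hit O:
  1P = (16, 15)
  2P = (0, 6)
  3P = (11, 18)
  4P = (12, 1)
  5P = (13, 7)
  6P = (19, 0)
  7P = (13, 16)
  8P = (12, 22)
  ... (continuing to 12P)
  12P = O

ord(P) = 12


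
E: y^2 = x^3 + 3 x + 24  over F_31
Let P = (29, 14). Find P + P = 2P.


Doubling: s = (3 x1^2 + a) / (2 y1)
s = (3*29^2 + 3) / (2*14) mod 31 = 26
x3 = s^2 - 2 x1 mod 31 = 26^2 - 2*29 = 29
y3 = s (x1 - x3) - y1 mod 31 = 26 * (29 - 29) - 14 = 17

2P = (29, 17)


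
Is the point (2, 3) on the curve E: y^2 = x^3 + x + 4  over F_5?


Check whether y^2 = x^3 + 1 x + 4 (mod 5) for (x, y) = (2, 3).
LHS: y^2 = 3^2 mod 5 = 4
RHS: x^3 + 1 x + 4 = 2^3 + 1*2 + 4 mod 5 = 4
LHS = RHS

Yes, on the curve


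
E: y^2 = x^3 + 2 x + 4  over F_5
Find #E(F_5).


For each x in F_5, count y with y^2 = x^3 + 2 x + 4 mod 5:
  x = 0: RHS = 4, y in [2, 3]  -> 2 point(s)
  x = 2: RHS = 1, y in [1, 4]  -> 2 point(s)
  x = 4: RHS = 1, y in [1, 4]  -> 2 point(s)
Affine points: 6. Add the point at infinity: total = 7.

#E(F_5) = 7


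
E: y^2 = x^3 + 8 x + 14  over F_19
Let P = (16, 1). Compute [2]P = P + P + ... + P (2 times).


k = 2 = 10_2 (binary, LSB first: 01)
Double-and-add from P = (16, 1):
  bit 0 = 0: acc unchanged = O
  bit 1 = 1: acc = O + (13, 4) = (13, 4)

2P = (13, 4)


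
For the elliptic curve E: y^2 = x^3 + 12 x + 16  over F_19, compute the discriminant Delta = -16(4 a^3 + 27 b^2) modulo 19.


4 a^3 + 27 b^2 = 4*12^3 + 27*16^2 = 6912 + 6912 = 13824
Delta = -16 * (13824) = -221184
Delta mod 19 = 14

Delta = 14 (mod 19)


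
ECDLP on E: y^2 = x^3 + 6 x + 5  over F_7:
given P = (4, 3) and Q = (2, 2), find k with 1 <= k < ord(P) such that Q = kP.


Enumerate multiples of P until we hit Q = (2, 2):
  1P = (4, 3)
  2P = (3, 6)
  3P = (2, 5)
  4P = (2, 2)
Match found at i = 4.

k = 4


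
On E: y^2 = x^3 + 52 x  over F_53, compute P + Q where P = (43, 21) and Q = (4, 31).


P != Q, so use the chord formula.
s = (y2 - y1) / (x2 - x1) = (10) / (14) mod 53 = 31
x3 = s^2 - x1 - x2 mod 53 = 31^2 - 43 - 4 = 13
y3 = s (x1 - x3) - y1 mod 53 = 31 * (43 - 13) - 21 = 8

P + Q = (13, 8)


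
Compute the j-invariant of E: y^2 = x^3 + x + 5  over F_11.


Delta = -16(4 a^3 + 27 b^2) mod 11 = 4
-1728 * (4 a)^3 = -1728 * (4*1)^3 mod 11 = 2
j = 2 * 4^(-1) mod 11 = 6

j = 6 (mod 11)


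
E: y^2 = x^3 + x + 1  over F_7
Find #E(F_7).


For each x in F_7, count y with y^2 = x^3 + 1 x + 1 mod 7:
  x = 0: RHS = 1, y in [1, 6]  -> 2 point(s)
  x = 2: RHS = 4, y in [2, 5]  -> 2 point(s)
Affine points: 4. Add the point at infinity: total = 5.

#E(F_7) = 5


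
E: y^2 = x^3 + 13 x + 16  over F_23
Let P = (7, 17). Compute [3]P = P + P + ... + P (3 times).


k = 3 = 11_2 (binary, LSB first: 11)
Double-and-add from P = (7, 17):
  bit 0 = 1: acc = O + (7, 17) = (7, 17)
  bit 1 = 1: acc = (7, 17) + (13, 17) = (3, 6)

3P = (3, 6)


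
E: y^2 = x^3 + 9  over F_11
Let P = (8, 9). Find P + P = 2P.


Doubling: s = (3 x1^2 + a) / (2 y1)
s = (3*8^2 + 0) / (2*9) mod 11 = 7
x3 = s^2 - 2 x1 mod 11 = 7^2 - 2*8 = 0
y3 = s (x1 - x3) - y1 mod 11 = 7 * (8 - 0) - 9 = 3

2P = (0, 3)


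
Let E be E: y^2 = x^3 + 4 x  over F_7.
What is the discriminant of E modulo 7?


4 a^3 + 27 b^2 = 4*4^3 + 27*0^2 = 256 + 0 = 256
Delta = -16 * (256) = -4096
Delta mod 7 = 6

Delta = 6 (mod 7)


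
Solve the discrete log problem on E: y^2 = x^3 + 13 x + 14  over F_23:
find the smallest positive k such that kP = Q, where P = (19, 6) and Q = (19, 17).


Enumerate multiples of P until we hit Q = (19, 17):
  1P = (19, 6)
  2P = (11, 4)
  3P = (6, 3)
  4P = (2, 5)
  5P = (18, 13)
  6P = (12, 14)
  7P = (21, 16)
  8P = (8, 3)
  9P = (9, 3)
  10P = (22, 0)
  11P = (9, 20)
  12P = (8, 20)
  13P = (21, 7)
  14P = (12, 9)
  15P = (18, 10)
  16P = (2, 18)
  17P = (6, 20)
  18P = (11, 19)
  19P = (19, 17)
Match found at i = 19.

k = 19


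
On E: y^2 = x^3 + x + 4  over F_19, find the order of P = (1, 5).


Compute successive multiples of P until we hit O:
  1P = (1, 5)
  2P = (5, 1)
  3P = (14, 8)
  4P = (9, 18)
  5P = (6, 13)
  6P = (10, 11)
  7P = (0, 2)
  8P = (8, 12)
  ... (continuing to 19P)
  19P = O

ord(P) = 19


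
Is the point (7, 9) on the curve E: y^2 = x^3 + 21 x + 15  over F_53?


Check whether y^2 = x^3 + 21 x + 15 (mod 53) for (x, y) = (7, 9).
LHS: y^2 = 9^2 mod 53 = 28
RHS: x^3 + 21 x + 15 = 7^3 + 21*7 + 15 mod 53 = 28
LHS = RHS

Yes, on the curve


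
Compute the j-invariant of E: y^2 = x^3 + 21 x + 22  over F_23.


Delta = -16(4 a^3 + 27 b^2) mod 23 = 11
-1728 * (4 a)^3 = -1728 * (4*21)^3 mod 23 = 18
j = 18 * 11^(-1) mod 23 = 10

j = 10 (mod 23)


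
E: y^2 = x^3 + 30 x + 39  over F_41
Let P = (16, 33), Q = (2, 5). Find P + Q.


P != Q, so use the chord formula.
s = (y2 - y1) / (x2 - x1) = (13) / (27) mod 41 = 2
x3 = s^2 - x1 - x2 mod 41 = 2^2 - 16 - 2 = 27
y3 = s (x1 - x3) - y1 mod 41 = 2 * (16 - 27) - 33 = 27

P + Q = (27, 27)


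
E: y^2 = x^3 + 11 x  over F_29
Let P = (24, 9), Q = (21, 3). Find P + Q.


P != Q, so use the chord formula.
s = (y2 - y1) / (x2 - x1) = (23) / (26) mod 29 = 2
x3 = s^2 - x1 - x2 mod 29 = 2^2 - 24 - 21 = 17
y3 = s (x1 - x3) - y1 mod 29 = 2 * (24 - 17) - 9 = 5

P + Q = (17, 5)


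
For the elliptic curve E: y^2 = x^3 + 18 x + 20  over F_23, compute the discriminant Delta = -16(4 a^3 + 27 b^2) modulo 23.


4 a^3 + 27 b^2 = 4*18^3 + 27*20^2 = 23328 + 10800 = 34128
Delta = -16 * (34128) = -546048
Delta mod 23 = 18

Delta = 18 (mod 23)


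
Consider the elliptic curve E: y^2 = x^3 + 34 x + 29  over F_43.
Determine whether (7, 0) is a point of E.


Check whether y^2 = x^3 + 34 x + 29 (mod 43) for (x, y) = (7, 0).
LHS: y^2 = 0^2 mod 43 = 0
RHS: x^3 + 34 x + 29 = 7^3 + 34*7 + 29 mod 43 = 8
LHS != RHS

No, not on the curve


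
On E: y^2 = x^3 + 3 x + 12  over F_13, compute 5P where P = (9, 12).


k = 5 = 101_2 (binary, LSB first: 101)
Double-and-add from P = (9, 12):
  bit 0 = 1: acc = O + (9, 12) = (9, 12)
  bit 1 = 0: acc unchanged = (9, 12)
  bit 2 = 1: acc = (9, 12) + (3, 10) = (4, 7)

5P = (4, 7)


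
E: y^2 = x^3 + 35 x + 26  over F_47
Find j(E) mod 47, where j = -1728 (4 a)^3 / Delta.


Delta = -16(4 a^3 + 27 b^2) mod 47 = 27
-1728 * (4 a)^3 = -1728 * (4*35)^3 mod 47 = 36
j = 36 * 27^(-1) mod 47 = 17

j = 17 (mod 47)


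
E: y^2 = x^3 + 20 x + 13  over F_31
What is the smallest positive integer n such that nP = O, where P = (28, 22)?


Compute successive multiples of P until we hit O:
  1P = (28, 22)
  2P = (11, 18)
  3P = (6, 16)
  4P = (25, 7)
  5P = (3, 10)
  6P = (4, 23)
  7P = (18, 6)
  8P = (26, 6)
  ... (continuing to 22P)
  22P = O

ord(P) = 22


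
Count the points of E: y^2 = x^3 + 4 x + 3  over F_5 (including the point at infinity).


For each x in F_5, count y with y^2 = x^3 + 4 x + 3 mod 5:
  x = 2: RHS = 4, y in [2, 3]  -> 2 point(s)
Affine points: 2. Add the point at infinity: total = 3.

#E(F_5) = 3


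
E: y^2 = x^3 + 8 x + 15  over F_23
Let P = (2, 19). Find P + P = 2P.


Doubling: s = (3 x1^2 + a) / (2 y1)
s = (3*2^2 + 8) / (2*19) mod 23 = 9
x3 = s^2 - 2 x1 mod 23 = 9^2 - 2*2 = 8
y3 = s (x1 - x3) - y1 mod 23 = 9 * (2 - 8) - 19 = 19

2P = (8, 19)


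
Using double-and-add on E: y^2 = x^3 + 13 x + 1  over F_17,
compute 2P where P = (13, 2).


k = 2 = 10_2 (binary, LSB first: 01)
Double-and-add from P = (13, 2):
  bit 0 = 0: acc unchanged = O
  bit 1 = 1: acc = O + (10, 14) = (10, 14)

2P = (10, 14)


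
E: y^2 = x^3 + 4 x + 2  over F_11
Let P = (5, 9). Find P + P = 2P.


Doubling: s = (3 x1^2 + a) / (2 y1)
s = (3*5^2 + 4) / (2*9) mod 11 = 5
x3 = s^2 - 2 x1 mod 11 = 5^2 - 2*5 = 4
y3 = s (x1 - x3) - y1 mod 11 = 5 * (5 - 4) - 9 = 7

2P = (4, 7)


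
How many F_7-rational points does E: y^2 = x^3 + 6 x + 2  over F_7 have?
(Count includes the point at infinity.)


For each x in F_7, count y with y^2 = x^3 + 6 x + 2 mod 7:
  x = 0: RHS = 2, y in [3, 4]  -> 2 point(s)
  x = 1: RHS = 2, y in [3, 4]  -> 2 point(s)
  x = 2: RHS = 1, y in [1, 6]  -> 2 point(s)
  x = 6: RHS = 2, y in [3, 4]  -> 2 point(s)
Affine points: 8. Add the point at infinity: total = 9.

#E(F_7) = 9


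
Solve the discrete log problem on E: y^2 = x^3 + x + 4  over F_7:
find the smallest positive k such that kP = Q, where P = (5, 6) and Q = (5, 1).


Enumerate multiples of P until we hit Q = (5, 1):
  1P = (5, 6)
  2P = (6, 4)
  3P = (0, 5)
  4P = (4, 4)
  5P = (2, 0)
  6P = (4, 3)
  7P = (0, 2)
  8P = (6, 3)
  9P = (5, 1)
Match found at i = 9.

k = 9


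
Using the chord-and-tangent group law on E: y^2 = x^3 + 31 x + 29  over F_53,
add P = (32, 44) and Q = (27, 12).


P != Q, so use the chord formula.
s = (y2 - y1) / (x2 - x1) = (21) / (48) mod 53 = 17
x3 = s^2 - x1 - x2 mod 53 = 17^2 - 32 - 27 = 18
y3 = s (x1 - x3) - y1 mod 53 = 17 * (32 - 18) - 44 = 35

P + Q = (18, 35)


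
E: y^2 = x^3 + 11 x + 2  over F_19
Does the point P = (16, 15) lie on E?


Check whether y^2 = x^3 + 11 x + 2 (mod 19) for (x, y) = (16, 15).
LHS: y^2 = 15^2 mod 19 = 16
RHS: x^3 + 11 x + 2 = 16^3 + 11*16 + 2 mod 19 = 18
LHS != RHS

No, not on the curve


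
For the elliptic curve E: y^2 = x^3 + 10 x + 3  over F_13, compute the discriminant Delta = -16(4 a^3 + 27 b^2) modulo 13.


4 a^3 + 27 b^2 = 4*10^3 + 27*3^2 = 4000 + 243 = 4243
Delta = -16 * (4243) = -67888
Delta mod 13 = 11

Delta = 11 (mod 13)


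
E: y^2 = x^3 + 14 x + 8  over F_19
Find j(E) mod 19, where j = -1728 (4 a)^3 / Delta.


Delta = -16(4 a^3 + 27 b^2) mod 19 = 17
-1728 * (4 a)^3 = -1728 * (4*14)^3 mod 19 = 18
j = 18 * 17^(-1) mod 19 = 10

j = 10 (mod 19)


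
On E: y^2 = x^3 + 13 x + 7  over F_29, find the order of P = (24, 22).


Compute successive multiples of P until we hit O:
  1P = (24, 22)
  2P = (14, 27)
  3P = (13, 16)
  4P = (5, 20)
  5P = (7, 21)
  6P = (26, 12)
  7P = (4, 23)
  8P = (25, 23)
  ... (continuing to 26P)
  26P = O

ord(P) = 26


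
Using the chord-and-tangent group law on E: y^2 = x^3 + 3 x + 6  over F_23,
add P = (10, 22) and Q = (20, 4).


P != Q, so use the chord formula.
s = (y2 - y1) / (x2 - x1) = (5) / (10) mod 23 = 12
x3 = s^2 - x1 - x2 mod 23 = 12^2 - 10 - 20 = 22
y3 = s (x1 - x3) - y1 mod 23 = 12 * (10 - 22) - 22 = 18

P + Q = (22, 18)


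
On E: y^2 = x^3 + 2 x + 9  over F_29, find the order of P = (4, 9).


Compute successive multiples of P until we hit O:
  1P = (4, 9)
  2P = (28, 21)
  3P = (19, 27)
  4P = (26, 11)
  5P = (5, 12)
  6P = (0, 3)
  7P = (20, 25)
  8P = (6, 18)
  ... (continuing to 28P)
  28P = O

ord(P) = 28


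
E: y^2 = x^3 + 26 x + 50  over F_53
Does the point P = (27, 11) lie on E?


Check whether y^2 = x^3 + 26 x + 50 (mod 53) for (x, y) = (27, 11).
LHS: y^2 = 11^2 mod 53 = 15
RHS: x^3 + 26 x + 50 = 27^3 + 26*27 + 50 mod 53 = 30
LHS != RHS

No, not on the curve


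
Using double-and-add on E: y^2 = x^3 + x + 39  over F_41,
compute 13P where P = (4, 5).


k = 13 = 1101_2 (binary, LSB first: 1011)
Double-and-add from P = (4, 5):
  bit 0 = 1: acc = O + (4, 5) = (4, 5)
  bit 1 = 0: acc unchanged = (4, 5)
  bit 2 = 1: acc = (4, 5) + (38, 3) = (20, 8)
  bit 3 = 1: acc = (20, 8) + (5, 28) = (36, 27)

13P = (36, 27)


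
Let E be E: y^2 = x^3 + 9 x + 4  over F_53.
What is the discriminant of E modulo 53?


4 a^3 + 27 b^2 = 4*9^3 + 27*4^2 = 2916 + 432 = 3348
Delta = -16 * (3348) = -53568
Delta mod 53 = 15

Delta = 15 (mod 53)


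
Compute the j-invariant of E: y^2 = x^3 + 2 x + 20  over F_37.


Delta = -16(4 a^3 + 27 b^2) mod 37 = 33
-1728 * (4 a)^3 = -1728 * (4*2)^3 mod 37 = 8
j = 8 * 33^(-1) mod 37 = 35

j = 35 (mod 37)


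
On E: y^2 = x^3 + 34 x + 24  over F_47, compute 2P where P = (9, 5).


Doubling: s = (3 x1^2 + a) / (2 y1)
s = (3*9^2 + 34) / (2*5) mod 47 = 23
x3 = s^2 - 2 x1 mod 47 = 23^2 - 2*9 = 41
y3 = s (x1 - x3) - y1 mod 47 = 23 * (9 - 41) - 5 = 11

2P = (41, 11)


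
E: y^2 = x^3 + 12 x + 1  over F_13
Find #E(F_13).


For each x in F_13, count y with y^2 = x^3 + 12 x + 1 mod 13:
  x = 0: RHS = 1, y in [1, 12]  -> 2 point(s)
  x = 1: RHS = 1, y in [1, 12]  -> 2 point(s)
  x = 3: RHS = 12, y in [5, 8]  -> 2 point(s)
  x = 4: RHS = 9, y in [3, 10]  -> 2 point(s)
  x = 5: RHS = 4, y in [2, 11]  -> 2 point(s)
  x = 6: RHS = 3, y in [4, 9]  -> 2 point(s)
  x = 7: RHS = 12, y in [5, 8]  -> 2 point(s)
  x = 10: RHS = 3, y in [4, 9]  -> 2 point(s)
  x = 12: RHS = 1, y in [1, 12]  -> 2 point(s)
Affine points: 18. Add the point at infinity: total = 19.

#E(F_13) = 19


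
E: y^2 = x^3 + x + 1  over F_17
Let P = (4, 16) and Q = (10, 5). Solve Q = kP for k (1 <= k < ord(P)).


Enumerate multiples of P until we hit Q = (10, 5):
  1P = (4, 16)
  2P = (10, 12)
  3P = (11, 0)
  4P = (10, 5)
Match found at i = 4.

k = 4


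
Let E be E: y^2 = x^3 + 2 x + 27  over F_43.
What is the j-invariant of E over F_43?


Delta = -16(4 a^3 + 27 b^2) mod 43 = 8
-1728 * (4 a)^3 = -1728 * (4*2)^3 mod 43 = 32
j = 32 * 8^(-1) mod 43 = 4

j = 4 (mod 43)


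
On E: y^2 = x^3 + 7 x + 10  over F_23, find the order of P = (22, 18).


Compute successive multiples of P until we hit O:
  1P = (22, 18)
  2P = (3, 9)
  3P = (16, 3)
  4P = (20, 10)
  5P = (20, 13)
  6P = (16, 20)
  7P = (3, 14)
  8P = (22, 5)
  ... (continuing to 9P)
  9P = O

ord(P) = 9


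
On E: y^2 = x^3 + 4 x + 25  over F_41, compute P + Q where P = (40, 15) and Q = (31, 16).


P != Q, so use the chord formula.
s = (y2 - y1) / (x2 - x1) = (1) / (32) mod 41 = 9
x3 = s^2 - x1 - x2 mod 41 = 9^2 - 40 - 31 = 10
y3 = s (x1 - x3) - y1 mod 41 = 9 * (40 - 10) - 15 = 9

P + Q = (10, 9)


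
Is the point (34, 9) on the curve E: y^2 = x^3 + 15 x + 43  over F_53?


Check whether y^2 = x^3 + 15 x + 43 (mod 53) for (x, y) = (34, 9).
LHS: y^2 = 9^2 mod 53 = 28
RHS: x^3 + 15 x + 43 = 34^3 + 15*34 + 43 mod 53 = 1
LHS != RHS

No, not on the curve


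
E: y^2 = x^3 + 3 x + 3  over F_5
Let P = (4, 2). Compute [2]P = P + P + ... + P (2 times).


k = 2 = 10_2 (binary, LSB first: 01)
Double-and-add from P = (4, 2):
  bit 0 = 0: acc unchanged = O
  bit 1 = 1: acc = O + (3, 2) = (3, 2)

2P = (3, 2)


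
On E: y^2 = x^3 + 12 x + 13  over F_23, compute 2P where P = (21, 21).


Doubling: s = (3 x1^2 + a) / (2 y1)
s = (3*21^2 + 12) / (2*21) mod 23 = 17
x3 = s^2 - 2 x1 mod 23 = 17^2 - 2*21 = 17
y3 = s (x1 - x3) - y1 mod 23 = 17 * (21 - 17) - 21 = 1

2P = (17, 1)


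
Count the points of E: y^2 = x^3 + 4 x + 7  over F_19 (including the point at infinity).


For each x in F_19, count y with y^2 = x^3 + 4 x + 7 mod 19:
  x = 0: RHS = 7, y in [8, 11]  -> 2 point(s)
  x = 2: RHS = 4, y in [2, 17]  -> 2 point(s)
  x = 4: RHS = 11, y in [7, 12]  -> 2 point(s)
  x = 5: RHS = 0, y in [0]  -> 1 point(s)
  x = 6: RHS = 0, y in [0]  -> 1 point(s)
  x = 7: RHS = 17, y in [6, 13]  -> 2 point(s)
  x = 8: RHS = 0, y in [0]  -> 1 point(s)
  x = 12: RHS = 16, y in [4, 15]  -> 2 point(s)
  x = 16: RHS = 6, y in [5, 14]  -> 2 point(s)
Affine points: 15. Add the point at infinity: total = 16.

#E(F_19) = 16


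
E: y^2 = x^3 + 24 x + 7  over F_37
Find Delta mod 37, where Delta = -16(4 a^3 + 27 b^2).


4 a^3 + 27 b^2 = 4*24^3 + 27*7^2 = 55296 + 1323 = 56619
Delta = -16 * (56619) = -905904
Delta mod 37 = 4

Delta = 4 (mod 37)


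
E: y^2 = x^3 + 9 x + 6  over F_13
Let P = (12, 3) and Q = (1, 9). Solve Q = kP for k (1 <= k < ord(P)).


Enumerate multiples of P until we hit Q = (1, 9):
  1P = (12, 3)
  2P = (6, 9)
  3P = (9, 7)
  4P = (1, 4)
  5P = (10, 11)
  6P = (7, 3)
  7P = (7, 10)
  8P = (10, 2)
  9P = (1, 9)
Match found at i = 9.

k = 9


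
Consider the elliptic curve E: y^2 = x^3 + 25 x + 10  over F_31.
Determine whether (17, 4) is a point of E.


Check whether y^2 = x^3 + 25 x + 10 (mod 31) for (x, y) = (17, 4).
LHS: y^2 = 4^2 mod 31 = 16
RHS: x^3 + 25 x + 10 = 17^3 + 25*17 + 10 mod 31 = 16
LHS = RHS

Yes, on the curve


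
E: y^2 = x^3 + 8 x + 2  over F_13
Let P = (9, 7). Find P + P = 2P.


Doubling: s = (3 x1^2 + a) / (2 y1)
s = (3*9^2 + 8) / (2*7) mod 13 = 4
x3 = s^2 - 2 x1 mod 13 = 4^2 - 2*9 = 11
y3 = s (x1 - x3) - y1 mod 13 = 4 * (9 - 11) - 7 = 11

2P = (11, 11)


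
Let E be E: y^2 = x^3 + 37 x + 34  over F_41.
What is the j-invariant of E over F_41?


Delta = -16(4 a^3 + 27 b^2) mod 41 = 25
-1728 * (4 a)^3 = -1728 * (4*37)^3 mod 41 = 17
j = 17 * 25^(-1) mod 41 = 22

j = 22 (mod 41)


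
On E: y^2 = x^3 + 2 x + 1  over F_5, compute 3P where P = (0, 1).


k = 3 = 11_2 (binary, LSB first: 11)
Double-and-add from P = (0, 1):
  bit 0 = 1: acc = O + (0, 1) = (0, 1)
  bit 1 = 1: acc = (0, 1) + (1, 3) = (3, 3)

3P = (3, 3)


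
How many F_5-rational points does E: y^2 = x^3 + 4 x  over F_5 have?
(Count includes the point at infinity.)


For each x in F_5, count y with y^2 = x^3 + 4 x + 0 mod 5:
  x = 0: RHS = 0, y in [0]  -> 1 point(s)
  x = 1: RHS = 0, y in [0]  -> 1 point(s)
  x = 2: RHS = 1, y in [1, 4]  -> 2 point(s)
  x = 3: RHS = 4, y in [2, 3]  -> 2 point(s)
  x = 4: RHS = 0, y in [0]  -> 1 point(s)
Affine points: 7. Add the point at infinity: total = 8.

#E(F_5) = 8


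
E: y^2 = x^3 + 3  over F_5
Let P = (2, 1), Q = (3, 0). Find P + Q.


P != Q, so use the chord formula.
s = (y2 - y1) / (x2 - x1) = (4) / (1) mod 5 = 4
x3 = s^2 - x1 - x2 mod 5 = 4^2 - 2 - 3 = 1
y3 = s (x1 - x3) - y1 mod 5 = 4 * (2 - 1) - 1 = 3

P + Q = (1, 3)
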